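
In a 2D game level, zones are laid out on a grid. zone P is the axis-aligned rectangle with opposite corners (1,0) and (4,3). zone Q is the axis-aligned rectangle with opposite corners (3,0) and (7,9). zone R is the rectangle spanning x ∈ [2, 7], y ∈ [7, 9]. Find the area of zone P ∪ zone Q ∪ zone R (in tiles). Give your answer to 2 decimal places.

By inclusion–exclusion:
Individual areas: |zone P| = 9, |zone Q| = 36, |zone R| = 10.
|zone P∩zone Q|: x∈[3,4], y∈[0,3] → 1·3 = 3.
|zone P∩zone R| = 0 (no overlap).
|zone Q∩zone R|: x∈[3,7], y∈[7,9] → 4·2 = 8.
|zone P∩zone Q∩zone R| = 0.
|zone P ∪ zone Q ∪ zone R| = 55 − 11 + 0 = 44.00.

44.00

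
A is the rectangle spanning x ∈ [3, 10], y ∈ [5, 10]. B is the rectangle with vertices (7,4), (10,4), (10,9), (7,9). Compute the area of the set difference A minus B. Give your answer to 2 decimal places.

|A∩B|: x∈[7,10], y∈[5,9] → 3·4 = 12.
|A| = 35.
|A ∖ B| = |A| − |A∩B| = 35 − 12 = 23.00.

23.00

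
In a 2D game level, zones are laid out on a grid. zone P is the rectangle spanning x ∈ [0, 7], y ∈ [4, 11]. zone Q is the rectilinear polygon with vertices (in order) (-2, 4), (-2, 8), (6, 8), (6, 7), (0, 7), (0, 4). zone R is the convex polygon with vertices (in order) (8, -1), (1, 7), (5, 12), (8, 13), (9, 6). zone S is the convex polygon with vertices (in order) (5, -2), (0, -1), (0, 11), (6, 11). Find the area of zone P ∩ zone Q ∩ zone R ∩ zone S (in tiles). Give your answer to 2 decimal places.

The intersection is the polygon with vertices (1,7), (1.8,8), (5.769,8), (5.692,7).
By the shoelace formula its area is 4.33.

4.33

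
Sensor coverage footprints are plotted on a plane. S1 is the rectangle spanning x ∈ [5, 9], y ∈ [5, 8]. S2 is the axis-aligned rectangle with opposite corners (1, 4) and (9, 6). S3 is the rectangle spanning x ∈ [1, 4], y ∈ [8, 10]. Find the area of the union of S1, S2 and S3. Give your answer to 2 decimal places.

By inclusion–exclusion:
Individual areas: |S1| = 12, |S2| = 16, |S3| = 6.
|S1∩S2|: x∈[5,9], y∈[5,6] → 4·1 = 4.
|S1∩S3| = 0 (no overlap).
|S2∩S3| = 0 (no overlap).
|S1∩S2∩S3| = 0.
|S1 ∪ S2 ∪ S3| = 34 − 4 + 0 = 30.00.

30.00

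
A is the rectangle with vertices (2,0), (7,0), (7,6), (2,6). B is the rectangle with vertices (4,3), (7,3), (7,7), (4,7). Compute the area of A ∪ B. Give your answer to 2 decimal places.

33.00

By inclusion–exclusion:
Individual areas: |A| = 30, |B| = 12.
|A∩B|: x∈[4,7], y∈[3,6] → 3·3 = 9.
|A ∪ B| = 42 − 9 = 33.00.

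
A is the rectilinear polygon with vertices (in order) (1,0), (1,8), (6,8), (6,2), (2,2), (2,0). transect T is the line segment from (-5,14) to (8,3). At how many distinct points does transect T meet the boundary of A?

2

The segment meets the boundary at (6,4.692), (2.091,8).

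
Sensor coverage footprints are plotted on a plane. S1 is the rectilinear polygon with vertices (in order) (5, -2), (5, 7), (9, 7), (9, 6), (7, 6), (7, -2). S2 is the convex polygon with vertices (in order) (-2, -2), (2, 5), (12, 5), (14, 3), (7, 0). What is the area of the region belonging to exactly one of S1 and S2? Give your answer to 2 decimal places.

61.61

|S1| = 20, |S2| = 62.5, |S1∩S2| = 10.4444.
|S1 △ S2| = |S1| + |S2| − 2·|S1∩S2| = 20 + 62.5 − 20.8889 = 61.61.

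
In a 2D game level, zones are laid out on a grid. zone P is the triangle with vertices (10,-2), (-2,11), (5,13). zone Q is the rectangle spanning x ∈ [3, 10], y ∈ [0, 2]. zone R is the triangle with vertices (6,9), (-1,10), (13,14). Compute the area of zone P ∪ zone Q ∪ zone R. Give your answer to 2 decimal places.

By inclusion–exclusion:
Individual areas: |zone P| = 57.5, |zone Q| = 14, |zone R| = 21.
|zone P∩zone Q| = 3.5385.
|zone P∩zone R| = 10.0259.
|zone Q∩zone R| = 0.
|zone P∩zone Q∩zone R| = 0.
|zone P ∪ zone Q ∪ zone R| = 92.5 − 13.5644 + 0 = 78.94.

78.94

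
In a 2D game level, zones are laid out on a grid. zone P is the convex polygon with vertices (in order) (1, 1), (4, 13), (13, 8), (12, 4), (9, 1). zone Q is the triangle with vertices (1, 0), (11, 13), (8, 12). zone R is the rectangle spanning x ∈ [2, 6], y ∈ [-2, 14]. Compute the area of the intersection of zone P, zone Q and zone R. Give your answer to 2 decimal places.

4.97

The intersection is the polygon with vertices (2,1.3), (2,1.714), (6,8.571), (6,6.5).
By the shoelace formula its area is 4.97.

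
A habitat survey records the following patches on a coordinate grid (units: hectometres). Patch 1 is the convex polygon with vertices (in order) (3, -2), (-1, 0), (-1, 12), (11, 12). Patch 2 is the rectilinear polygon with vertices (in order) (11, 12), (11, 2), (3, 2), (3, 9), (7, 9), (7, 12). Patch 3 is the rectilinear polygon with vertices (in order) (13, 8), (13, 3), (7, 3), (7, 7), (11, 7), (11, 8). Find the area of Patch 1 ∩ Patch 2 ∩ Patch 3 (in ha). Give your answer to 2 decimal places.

1.14

The intersection is the polygon with vertices (7,5), (7,7), (8.143,7).
By the shoelace formula its area is 1.14.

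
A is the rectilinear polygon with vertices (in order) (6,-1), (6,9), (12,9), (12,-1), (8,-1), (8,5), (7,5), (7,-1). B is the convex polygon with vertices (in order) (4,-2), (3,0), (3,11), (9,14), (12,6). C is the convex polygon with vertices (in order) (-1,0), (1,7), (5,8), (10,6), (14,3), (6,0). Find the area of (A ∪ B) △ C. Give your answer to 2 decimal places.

84.56

|A ∪ B| = 113.1875.
|(A ∪ B) ∩ C| = 53.3125.
|(A ∪ B) △ C| = 113.1875 + 78 − 106.625 = 84.56.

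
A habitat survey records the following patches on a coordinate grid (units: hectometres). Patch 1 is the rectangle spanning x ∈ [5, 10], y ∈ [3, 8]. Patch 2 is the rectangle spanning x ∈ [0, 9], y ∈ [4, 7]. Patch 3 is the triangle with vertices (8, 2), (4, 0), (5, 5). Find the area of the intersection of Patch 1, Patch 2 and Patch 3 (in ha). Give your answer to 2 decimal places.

0.50

The intersection is the polygon with vertices (5,4), (5,5), (6,4).
By the shoelace formula its area is 0.50.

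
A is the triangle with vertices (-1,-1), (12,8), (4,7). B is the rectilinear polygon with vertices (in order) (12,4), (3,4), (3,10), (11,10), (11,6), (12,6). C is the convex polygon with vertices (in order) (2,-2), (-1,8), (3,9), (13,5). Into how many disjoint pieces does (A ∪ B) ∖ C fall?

(A ∪ B) ∖ C splits into 3 disjoint pieces (area 1.8511, area 21.4837, area 0.1039).

3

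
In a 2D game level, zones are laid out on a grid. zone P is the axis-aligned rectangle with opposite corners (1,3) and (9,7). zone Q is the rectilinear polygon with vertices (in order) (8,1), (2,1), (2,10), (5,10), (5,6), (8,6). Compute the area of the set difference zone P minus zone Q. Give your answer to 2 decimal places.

11.00

|zone P| = 32, |zone P∩zone Q| = 21.
|zone P ∖ zone Q| = |zone P| − |zone P∩zone Q| = 32 − 21 = 11.00.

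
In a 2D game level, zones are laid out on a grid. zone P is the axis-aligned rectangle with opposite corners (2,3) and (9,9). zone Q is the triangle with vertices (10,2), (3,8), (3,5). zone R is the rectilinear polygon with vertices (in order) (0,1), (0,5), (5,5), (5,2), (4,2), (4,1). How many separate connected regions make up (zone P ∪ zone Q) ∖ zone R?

(zone P ∪ zone Q) ∖ zone R is a single connected region.

1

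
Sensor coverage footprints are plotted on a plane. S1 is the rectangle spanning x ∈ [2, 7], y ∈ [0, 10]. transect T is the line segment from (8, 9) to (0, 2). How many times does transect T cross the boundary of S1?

2

The segment meets the boundary at (2,3.75), (7,8.125).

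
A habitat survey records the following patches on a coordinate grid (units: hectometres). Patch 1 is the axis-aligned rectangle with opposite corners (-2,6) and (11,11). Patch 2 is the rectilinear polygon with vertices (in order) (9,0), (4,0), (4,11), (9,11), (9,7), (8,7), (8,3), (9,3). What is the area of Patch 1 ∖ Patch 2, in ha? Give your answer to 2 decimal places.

41.00

|Patch 1| = 65, |Patch 1∩Patch 2| = 24.
|Patch 1 ∖ Patch 2| = |Patch 1| − |Patch 1∩Patch 2| = 65 − 24 = 41.00.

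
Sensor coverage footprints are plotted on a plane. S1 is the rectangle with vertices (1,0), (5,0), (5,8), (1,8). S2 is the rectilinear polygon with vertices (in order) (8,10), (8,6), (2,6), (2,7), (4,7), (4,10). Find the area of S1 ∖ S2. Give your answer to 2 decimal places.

28.00

|S1| = 32, |S1∩S2| = 4.
|S1 ∖ S2| = |S1| − |S1∩S2| = 32 − 4 = 28.00.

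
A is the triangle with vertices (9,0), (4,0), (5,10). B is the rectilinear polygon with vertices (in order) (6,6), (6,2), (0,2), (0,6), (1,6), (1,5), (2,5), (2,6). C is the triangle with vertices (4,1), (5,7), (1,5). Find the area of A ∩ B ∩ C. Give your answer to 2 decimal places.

The intersection is the polygon with vertices (4.833,6), (4.25,2.5), (4.6,6).
By the shoelace formula its area is 0.41.

0.41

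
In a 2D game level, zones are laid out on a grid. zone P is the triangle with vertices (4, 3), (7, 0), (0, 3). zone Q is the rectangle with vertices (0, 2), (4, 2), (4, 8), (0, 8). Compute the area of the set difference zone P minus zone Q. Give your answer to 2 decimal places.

3.17

|zone P| = 6, |zone P∩zone Q| = 2.8333.
|zone P ∖ zone Q| = |zone P| − |zone P∩zone Q| = 6 − 2.8333 = 3.17.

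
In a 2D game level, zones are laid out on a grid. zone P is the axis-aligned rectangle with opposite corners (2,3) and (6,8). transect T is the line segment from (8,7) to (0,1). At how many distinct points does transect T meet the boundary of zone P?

2

The segment meets the boundary at (2.667,3), (6,5.5).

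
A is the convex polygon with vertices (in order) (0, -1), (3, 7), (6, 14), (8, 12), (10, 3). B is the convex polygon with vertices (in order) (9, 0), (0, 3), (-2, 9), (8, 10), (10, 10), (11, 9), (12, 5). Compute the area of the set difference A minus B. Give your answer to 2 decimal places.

18.84

|A| = 71.5, |A∩B| = 52.6639.
|A ∖ B| = |A| − |A∩B| = 71.5 − 52.6639 = 18.84.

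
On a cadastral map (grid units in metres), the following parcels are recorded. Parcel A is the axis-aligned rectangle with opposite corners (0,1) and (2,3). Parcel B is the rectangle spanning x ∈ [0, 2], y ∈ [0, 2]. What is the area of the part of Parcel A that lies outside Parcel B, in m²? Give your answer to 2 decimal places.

|Parcel A∩Parcel B|: x∈[0,2], y∈[1,2] → 2·1 = 2.
|Parcel A| = 4.
|Parcel A ∖ Parcel B| = |Parcel A| − |Parcel A∩Parcel B| = 4 − 2 = 2.00.

2.00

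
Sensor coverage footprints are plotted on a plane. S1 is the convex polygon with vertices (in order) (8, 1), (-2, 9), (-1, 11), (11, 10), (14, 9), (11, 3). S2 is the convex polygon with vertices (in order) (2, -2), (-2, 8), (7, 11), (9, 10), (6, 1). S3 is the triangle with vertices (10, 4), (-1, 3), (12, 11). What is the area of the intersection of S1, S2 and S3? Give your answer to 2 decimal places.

14.37

The intersection is the polygon with vertices (6.906,3.719), (4.837,3.531), (2.674,5.261), (8.645,8.935).
By the shoelace formula its area is 14.37.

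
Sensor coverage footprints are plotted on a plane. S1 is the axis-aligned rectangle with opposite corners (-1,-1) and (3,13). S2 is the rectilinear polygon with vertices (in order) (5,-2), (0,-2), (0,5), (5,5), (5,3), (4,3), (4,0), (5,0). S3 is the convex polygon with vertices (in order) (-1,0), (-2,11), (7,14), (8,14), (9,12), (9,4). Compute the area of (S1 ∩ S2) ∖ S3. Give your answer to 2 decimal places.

6.00

|S1 ∩ S2| = 18.
|(S1 ∩ S2) ∩ S3| = 12.
|(S1 ∩ S2) ∖ S3| = 18 − 12 = 6.00.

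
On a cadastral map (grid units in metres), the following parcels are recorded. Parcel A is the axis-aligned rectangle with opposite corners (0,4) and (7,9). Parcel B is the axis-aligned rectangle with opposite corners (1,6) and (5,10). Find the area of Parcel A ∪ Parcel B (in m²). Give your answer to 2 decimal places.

39.00

By inclusion–exclusion:
Individual areas: |Parcel A| = 35, |Parcel B| = 16.
|Parcel A∩Parcel B|: x∈[1,5], y∈[6,9] → 4·3 = 12.
|Parcel A ∪ Parcel B| = 51 − 12 = 39.00.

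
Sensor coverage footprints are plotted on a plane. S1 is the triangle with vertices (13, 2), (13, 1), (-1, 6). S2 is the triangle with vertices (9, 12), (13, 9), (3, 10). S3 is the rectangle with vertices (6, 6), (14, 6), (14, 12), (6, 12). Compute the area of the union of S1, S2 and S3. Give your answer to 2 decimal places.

By inclusion–exclusion:
Individual areas: |S1| = 7, |S2| = 13, |S3| = 48.
|S1∩S2| = 0.
|S1∩S3| = 0.
|S2∩S3| = 11.05.
|S1∩S2∩S3| = 0.
|S1 ∪ S2 ∪ S3| = 68 − 11.05 + 0 = 56.95.

56.95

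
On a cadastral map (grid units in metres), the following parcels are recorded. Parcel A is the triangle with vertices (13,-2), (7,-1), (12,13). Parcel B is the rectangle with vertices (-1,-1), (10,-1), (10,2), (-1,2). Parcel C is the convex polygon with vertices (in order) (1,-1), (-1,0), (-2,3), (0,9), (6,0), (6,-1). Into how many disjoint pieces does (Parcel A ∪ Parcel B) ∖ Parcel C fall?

(Parcel A ∪ Parcel B) ∖ Parcel C splits into 2 disjoint pieces (area 50.4405, area 1).

2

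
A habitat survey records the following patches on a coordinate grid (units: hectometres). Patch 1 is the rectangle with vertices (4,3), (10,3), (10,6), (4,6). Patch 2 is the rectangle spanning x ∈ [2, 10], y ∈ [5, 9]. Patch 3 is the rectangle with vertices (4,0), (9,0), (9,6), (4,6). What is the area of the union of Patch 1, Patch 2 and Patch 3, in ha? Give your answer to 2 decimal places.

By inclusion–exclusion:
Individual areas: |Patch 1| = 18, |Patch 2| = 32, |Patch 3| = 30.
|Patch 1∩Patch 2|: x∈[4,10], y∈[5,6] → 6·1 = 6.
|Patch 1∩Patch 3|: x∈[4,9], y∈[3,6] → 5·3 = 15.
|Patch 2∩Patch 3|: x∈[4,9], y∈[5,6] → 5·1 = 5.
|Patch 1∩Patch 2∩Patch 3| = 5.
|Patch 1 ∪ Patch 2 ∪ Patch 3| = 80 − 26 + 5 = 59.00.

59.00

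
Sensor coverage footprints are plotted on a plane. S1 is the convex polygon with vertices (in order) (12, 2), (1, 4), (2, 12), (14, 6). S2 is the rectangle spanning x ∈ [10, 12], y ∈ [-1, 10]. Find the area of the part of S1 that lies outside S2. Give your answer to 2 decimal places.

64.36

|S1| = 75, |S1∩S2| = 10.6364.
|S1 ∖ S2| = |S1| − |S1∩S2| = 75 − 10.6364 = 64.36.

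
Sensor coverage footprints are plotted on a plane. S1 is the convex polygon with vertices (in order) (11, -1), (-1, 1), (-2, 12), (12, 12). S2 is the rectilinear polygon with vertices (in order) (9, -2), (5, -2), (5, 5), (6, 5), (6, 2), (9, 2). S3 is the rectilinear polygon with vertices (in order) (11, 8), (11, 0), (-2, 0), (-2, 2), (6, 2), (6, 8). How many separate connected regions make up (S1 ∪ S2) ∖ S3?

1

(S1 ∪ S2) ∖ S3 is a single connected region.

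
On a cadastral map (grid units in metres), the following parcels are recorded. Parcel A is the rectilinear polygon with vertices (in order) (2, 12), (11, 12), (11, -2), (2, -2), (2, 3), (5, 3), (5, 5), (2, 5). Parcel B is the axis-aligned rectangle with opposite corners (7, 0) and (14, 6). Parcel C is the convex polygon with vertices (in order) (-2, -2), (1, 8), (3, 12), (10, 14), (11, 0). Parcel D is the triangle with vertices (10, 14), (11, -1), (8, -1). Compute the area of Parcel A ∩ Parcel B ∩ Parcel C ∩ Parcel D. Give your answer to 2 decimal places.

13.20

The intersection is the polygon with vertices (10.533,6), (10.933,0), (8.133,0), (8.933,6).
By the shoelace formula its area is 13.20.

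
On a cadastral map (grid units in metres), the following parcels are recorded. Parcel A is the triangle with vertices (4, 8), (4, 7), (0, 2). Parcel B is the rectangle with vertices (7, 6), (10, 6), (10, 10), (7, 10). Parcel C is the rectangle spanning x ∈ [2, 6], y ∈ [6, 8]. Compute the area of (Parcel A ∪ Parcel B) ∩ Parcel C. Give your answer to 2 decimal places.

The region (Parcel A ∪ Parcel B) ∩ Parcel C is the polygon with vertices (4,7), (3.2,6), (2.667,6), (4,8).
By the shoelace formula its area is 0.93.

0.93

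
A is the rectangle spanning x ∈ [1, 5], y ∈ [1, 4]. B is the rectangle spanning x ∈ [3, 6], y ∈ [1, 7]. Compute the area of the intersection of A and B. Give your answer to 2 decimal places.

|A∩B|: x∈[3,5], y∈[1,4] → 2·3 = 6.

6.00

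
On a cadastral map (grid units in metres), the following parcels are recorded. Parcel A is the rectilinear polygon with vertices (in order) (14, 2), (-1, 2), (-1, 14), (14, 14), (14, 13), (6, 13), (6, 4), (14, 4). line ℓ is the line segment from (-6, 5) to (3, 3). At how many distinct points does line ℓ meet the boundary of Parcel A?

The segment meets the boundary at (-1,3.889).

1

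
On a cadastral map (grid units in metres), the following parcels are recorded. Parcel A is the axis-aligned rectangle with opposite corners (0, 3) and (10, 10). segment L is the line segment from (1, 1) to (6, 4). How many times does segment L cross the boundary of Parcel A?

1

The segment meets the boundary at (4.333,3).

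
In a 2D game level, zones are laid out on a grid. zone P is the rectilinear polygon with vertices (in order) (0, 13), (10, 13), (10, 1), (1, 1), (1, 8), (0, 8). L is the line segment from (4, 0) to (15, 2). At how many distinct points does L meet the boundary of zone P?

2

The segment meets the boundary at (10,1.091), (9.5,1).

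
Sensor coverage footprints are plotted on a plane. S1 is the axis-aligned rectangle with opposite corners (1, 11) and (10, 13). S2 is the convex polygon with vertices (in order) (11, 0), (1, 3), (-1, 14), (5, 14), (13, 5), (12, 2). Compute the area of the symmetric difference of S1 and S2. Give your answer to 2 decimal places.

|S1| = 18, |S2| = 123.5, |S1∩S2| = 11.5556.
|S1 △ S2| = |S1| + |S2| − 2·|S1∩S2| = 18 + 123.5 − 23.1111 = 118.39.

118.39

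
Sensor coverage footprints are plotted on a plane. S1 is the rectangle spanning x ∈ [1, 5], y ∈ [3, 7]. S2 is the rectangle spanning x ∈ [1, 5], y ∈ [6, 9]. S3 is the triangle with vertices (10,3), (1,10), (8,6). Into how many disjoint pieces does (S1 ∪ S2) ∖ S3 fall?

2

(S1 ∪ S2) ∖ S3 splits into 2 disjoint pieces (area 21.1349, area 1.4464).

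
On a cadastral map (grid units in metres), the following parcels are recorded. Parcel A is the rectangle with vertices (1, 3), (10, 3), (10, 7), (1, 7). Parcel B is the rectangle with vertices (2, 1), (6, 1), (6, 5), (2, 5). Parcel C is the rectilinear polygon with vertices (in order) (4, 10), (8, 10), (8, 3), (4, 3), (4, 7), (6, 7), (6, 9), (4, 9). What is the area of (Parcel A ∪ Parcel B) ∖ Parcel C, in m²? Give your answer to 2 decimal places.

|Parcel A ∪ Parcel B| = 44.
|(Parcel A ∪ Parcel B) ∩ Parcel C| = 16.
|(Parcel A ∪ Parcel B) ∖ Parcel C| = 44 − 16 = 28.00.

28.00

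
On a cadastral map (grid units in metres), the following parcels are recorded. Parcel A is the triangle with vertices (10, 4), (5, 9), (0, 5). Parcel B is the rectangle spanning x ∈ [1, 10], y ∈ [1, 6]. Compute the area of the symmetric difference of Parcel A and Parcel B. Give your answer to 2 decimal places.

|Parcel A| = 22.5, |Parcel B| = 45, |Parcel A∩Parcel B| = 11.925.
|Parcel A △ Parcel B| = |Parcel A| + |Parcel B| − 2·|Parcel A∩Parcel B| = 22.5 + 45 − 23.85 = 43.65.

43.65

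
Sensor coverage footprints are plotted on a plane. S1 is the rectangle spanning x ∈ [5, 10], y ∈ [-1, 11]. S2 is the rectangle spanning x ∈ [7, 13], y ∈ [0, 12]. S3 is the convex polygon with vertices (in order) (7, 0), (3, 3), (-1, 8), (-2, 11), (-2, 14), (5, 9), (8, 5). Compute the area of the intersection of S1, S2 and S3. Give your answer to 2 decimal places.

3.17

The intersection is the polygon with vertices (7,6.333), (8,5), (7,0).
By the shoelace formula its area is 3.17.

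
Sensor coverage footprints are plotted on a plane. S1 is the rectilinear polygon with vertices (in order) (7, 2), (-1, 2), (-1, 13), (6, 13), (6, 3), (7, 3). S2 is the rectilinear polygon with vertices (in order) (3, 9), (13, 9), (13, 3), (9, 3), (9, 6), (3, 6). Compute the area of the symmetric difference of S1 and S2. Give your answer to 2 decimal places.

|S1| = 78, |S2| = 42, |S1∩S2| = 9.
|S1 △ S2| = |S1| + |S2| − 2·|S1∩S2| = 78 + 42 − 18 = 102.00.

102.00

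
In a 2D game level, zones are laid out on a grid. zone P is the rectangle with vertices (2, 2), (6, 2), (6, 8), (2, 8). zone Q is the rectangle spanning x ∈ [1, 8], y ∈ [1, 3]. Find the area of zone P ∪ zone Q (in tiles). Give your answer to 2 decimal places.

By inclusion–exclusion:
Individual areas: |zone P| = 24, |zone Q| = 14.
|zone P∩zone Q|: x∈[2,6], y∈[2,3] → 4·1 = 4.
|zone P ∪ zone Q| = 38 − 4 = 34.00.

34.00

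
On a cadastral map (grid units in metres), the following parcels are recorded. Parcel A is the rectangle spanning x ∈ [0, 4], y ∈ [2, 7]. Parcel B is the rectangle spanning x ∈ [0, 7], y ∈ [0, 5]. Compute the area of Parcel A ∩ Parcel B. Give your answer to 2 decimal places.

|Parcel A∩Parcel B|: x∈[0,4], y∈[2,5] → 4·3 = 12.

12.00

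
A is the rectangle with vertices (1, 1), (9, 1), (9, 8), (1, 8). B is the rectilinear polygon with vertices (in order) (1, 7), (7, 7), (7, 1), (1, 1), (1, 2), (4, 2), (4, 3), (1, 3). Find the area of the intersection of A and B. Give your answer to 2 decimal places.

The intersection is the polygon with vertices (1,7), (7,7), (7,1), (1,1), (1,2), (4,2), (4,3), (1,3).
By the shoelace formula its area is 33.00.

33.00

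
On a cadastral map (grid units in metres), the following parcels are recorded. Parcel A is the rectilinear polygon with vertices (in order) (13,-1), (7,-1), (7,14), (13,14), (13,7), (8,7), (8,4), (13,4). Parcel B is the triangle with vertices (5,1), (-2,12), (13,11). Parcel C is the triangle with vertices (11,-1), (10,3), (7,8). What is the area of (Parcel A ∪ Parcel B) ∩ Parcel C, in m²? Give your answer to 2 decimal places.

2.83

|Parcel A ∪ Parcel B| = 132.325.
|(Parcel A ∪ Parcel B) ∩ Parcel C| = 2.83.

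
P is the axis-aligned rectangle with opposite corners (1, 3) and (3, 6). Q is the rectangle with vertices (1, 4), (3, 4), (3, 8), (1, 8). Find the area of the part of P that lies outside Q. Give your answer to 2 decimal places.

2.00

|P∩Q|: x∈[1,3], y∈[4,6] → 2·2 = 4.
|P| = 6.
|P ∖ Q| = |P| − |P∩Q| = 6 − 4 = 2.00.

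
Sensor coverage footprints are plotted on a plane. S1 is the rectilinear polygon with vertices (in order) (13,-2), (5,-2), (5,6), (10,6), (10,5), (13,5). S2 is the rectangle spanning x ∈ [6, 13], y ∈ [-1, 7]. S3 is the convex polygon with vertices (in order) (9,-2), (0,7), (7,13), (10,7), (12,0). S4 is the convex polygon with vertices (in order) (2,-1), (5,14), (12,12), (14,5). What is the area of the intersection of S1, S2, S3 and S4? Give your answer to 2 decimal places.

The intersection is the polygon with vertices (10.571,5), (11,3.5), (6,1), (6,6), (10,6), (10,5).
By the shoelace formula its area is 17.43.

17.43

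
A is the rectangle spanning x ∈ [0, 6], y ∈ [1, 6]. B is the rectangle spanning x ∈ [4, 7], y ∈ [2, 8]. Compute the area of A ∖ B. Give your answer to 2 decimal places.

|A∩B|: x∈[4,6], y∈[2,6] → 2·4 = 8.
|A| = 30.
|A ∖ B| = |A| − |A∩B| = 30 − 8 = 22.00.

22.00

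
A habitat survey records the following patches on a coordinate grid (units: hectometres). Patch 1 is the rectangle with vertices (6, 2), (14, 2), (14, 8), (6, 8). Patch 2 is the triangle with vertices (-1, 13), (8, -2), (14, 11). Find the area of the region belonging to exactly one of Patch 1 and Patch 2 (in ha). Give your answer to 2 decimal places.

88.73

|Patch 1| = 48, |Patch 2| = 103.5, |Patch 1∩Patch 2| = 31.3846.
|Patch 1 △ Patch 2| = |Patch 1| + |Patch 2| − 2·|Patch 1∩Patch 2| = 48 + 103.5 − 62.7692 = 88.73.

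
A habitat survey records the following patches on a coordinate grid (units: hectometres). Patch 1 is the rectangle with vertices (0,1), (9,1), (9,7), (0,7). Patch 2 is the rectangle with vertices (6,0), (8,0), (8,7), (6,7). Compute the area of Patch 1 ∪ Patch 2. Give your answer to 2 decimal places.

By inclusion–exclusion:
Individual areas: |Patch 1| = 54, |Patch 2| = 14.
|Patch 1∩Patch 2|: x∈[6,8], y∈[1,7] → 2·6 = 12.
|Patch 1 ∪ Patch 2| = 68 − 12 = 56.00.

56.00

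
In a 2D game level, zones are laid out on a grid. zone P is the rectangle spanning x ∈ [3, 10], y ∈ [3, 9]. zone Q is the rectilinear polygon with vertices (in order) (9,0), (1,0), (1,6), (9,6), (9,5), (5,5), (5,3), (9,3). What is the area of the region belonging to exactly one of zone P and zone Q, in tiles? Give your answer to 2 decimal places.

|zone P| = 42, |zone Q| = 40, |zone P∩zone Q| = 10.
|zone P △ zone Q| = |zone P| + |zone Q| − 2·|zone P∩zone Q| = 42 + 40 − 20 = 62.00.

62.00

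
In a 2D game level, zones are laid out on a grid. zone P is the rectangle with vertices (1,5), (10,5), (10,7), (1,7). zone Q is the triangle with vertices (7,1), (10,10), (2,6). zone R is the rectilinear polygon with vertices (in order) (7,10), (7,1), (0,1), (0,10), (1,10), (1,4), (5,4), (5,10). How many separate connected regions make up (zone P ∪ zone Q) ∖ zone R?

(zone P ∪ zone Q) ∖ zone R splits into 2 disjoint pieces (area 13.9167, area 9.75).

2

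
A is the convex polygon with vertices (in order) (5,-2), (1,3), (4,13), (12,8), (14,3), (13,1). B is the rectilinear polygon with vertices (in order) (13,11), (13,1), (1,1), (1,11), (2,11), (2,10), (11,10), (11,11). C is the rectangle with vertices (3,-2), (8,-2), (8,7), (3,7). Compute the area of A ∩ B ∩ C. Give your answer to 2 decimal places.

30.00

The intersection is the polygon with vertices (3,1), (3,7), (8,7), (8,1).
By the shoelace formula its area is 30.00.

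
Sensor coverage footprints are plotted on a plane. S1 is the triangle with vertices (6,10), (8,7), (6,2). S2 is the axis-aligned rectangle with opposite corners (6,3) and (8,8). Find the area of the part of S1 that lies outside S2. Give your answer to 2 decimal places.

|S1| = 8, |S1∩S2| = 6.4667.
|S1 ∖ S2| = |S1| − |S1∩S2| = 8 − 6.4667 = 1.53.

1.53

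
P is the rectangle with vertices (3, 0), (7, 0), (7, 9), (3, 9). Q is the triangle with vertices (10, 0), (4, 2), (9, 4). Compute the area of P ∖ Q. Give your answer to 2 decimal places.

32.70

|P| = 36, |P∩Q| = 3.3.
|P ∖ Q| = |P| − |P∩Q| = 36 − 3.3 = 32.70.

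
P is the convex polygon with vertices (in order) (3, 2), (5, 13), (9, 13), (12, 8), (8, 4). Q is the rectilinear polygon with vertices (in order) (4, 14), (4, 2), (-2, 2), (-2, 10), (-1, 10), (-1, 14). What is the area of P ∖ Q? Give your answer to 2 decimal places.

|P| = 59.5, |P∩Q| = 2.55.
|P ∖ Q| = |P| − |P∩Q| = 59.5 − 2.55 = 56.95.

56.95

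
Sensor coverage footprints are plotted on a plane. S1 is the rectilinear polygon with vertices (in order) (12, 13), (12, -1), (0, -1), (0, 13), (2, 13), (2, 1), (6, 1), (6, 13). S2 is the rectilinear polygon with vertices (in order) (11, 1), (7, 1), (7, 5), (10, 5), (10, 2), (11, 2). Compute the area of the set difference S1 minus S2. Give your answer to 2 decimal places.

107.00

|S1| = 120, |S1∩S2| = 13.
|S1 ∖ S2| = |S1| − |S1∩S2| = 120 − 13 = 107.00.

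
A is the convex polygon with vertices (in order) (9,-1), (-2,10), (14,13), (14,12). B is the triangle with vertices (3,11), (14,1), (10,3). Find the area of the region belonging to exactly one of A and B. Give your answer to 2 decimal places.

102.55

|A| = 107, |B| = 9, |A∩B| = 6.7245.
|A △ B| = |A| + |B| − 2·|A∩B| = 107 + 9 − 13.449 = 102.55.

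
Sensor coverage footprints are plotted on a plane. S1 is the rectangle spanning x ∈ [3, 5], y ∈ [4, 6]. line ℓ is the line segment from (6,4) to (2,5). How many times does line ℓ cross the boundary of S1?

2

The segment meets the boundary at (3,4.75), (5,4.25).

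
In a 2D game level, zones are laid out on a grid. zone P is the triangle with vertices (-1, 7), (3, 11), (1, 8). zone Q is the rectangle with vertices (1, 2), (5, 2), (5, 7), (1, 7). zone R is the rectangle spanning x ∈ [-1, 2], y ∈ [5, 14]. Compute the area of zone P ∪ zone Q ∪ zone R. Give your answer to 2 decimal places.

By inclusion–exclusion:
Individual areas: |zone P| = 2, |zone Q| = 20, |zone R| = 27.
|zone P∩zone Q| = 0.
|zone P∩zone R| = 1.75.
|zone Q∩zone R|: x∈[1,2], y∈[5,7] → 1·2 = 2.
|zone P∩zone Q∩zone R| = 0.
|zone P ∪ zone Q ∪ zone R| = 49 − 3.75 + 0 = 45.25.

45.25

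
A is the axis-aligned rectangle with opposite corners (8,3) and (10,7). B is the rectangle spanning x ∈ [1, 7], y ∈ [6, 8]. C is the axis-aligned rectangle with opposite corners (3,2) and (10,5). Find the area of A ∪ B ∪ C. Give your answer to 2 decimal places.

By inclusion–exclusion:
Individual areas: |A| = 8, |B| = 12, |C| = 21.
|A∩B| = 0 (no overlap).
|A∩C|: x∈[8,10], y∈[3,5] → 2·2 = 4.
|B∩C| = 0 (no overlap).
|A∩B∩C| = 0.
|A ∪ B ∪ C| = 41 − 4 + 0 = 37.00.

37.00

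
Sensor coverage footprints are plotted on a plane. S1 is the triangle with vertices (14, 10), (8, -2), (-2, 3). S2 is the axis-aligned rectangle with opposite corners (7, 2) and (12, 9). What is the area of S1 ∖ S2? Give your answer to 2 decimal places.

48.86

|S1| = 75, |S1∩S2| = 26.1384.
|S1 ∖ S2| = |S1| − |S1∩S2| = 75 − 26.1384 = 48.86.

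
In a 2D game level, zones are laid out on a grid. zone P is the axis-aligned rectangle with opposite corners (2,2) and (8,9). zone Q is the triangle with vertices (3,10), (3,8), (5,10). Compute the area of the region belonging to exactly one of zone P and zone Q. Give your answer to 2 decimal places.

|zone P| = 42, |zone Q| = 2, |zone P∩zone Q| = 0.5.
|zone P △ zone Q| = |zone P| + |zone Q| − 2·|zone P∩zone Q| = 42 + 2 − 1 = 43.00.

43.00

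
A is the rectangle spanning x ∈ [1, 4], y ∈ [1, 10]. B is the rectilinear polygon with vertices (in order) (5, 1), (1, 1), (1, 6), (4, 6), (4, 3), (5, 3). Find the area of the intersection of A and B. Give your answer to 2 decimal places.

15.00

The intersection is the polygon with vertices (4,1), (1,1), (1,6), (4,6), (4,3).
By the shoelace formula its area is 15.00.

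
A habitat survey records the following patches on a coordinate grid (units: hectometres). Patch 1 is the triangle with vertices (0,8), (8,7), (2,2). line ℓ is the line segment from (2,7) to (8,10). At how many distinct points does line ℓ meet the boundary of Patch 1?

1

The segment meets the boundary at (3.2,7.6).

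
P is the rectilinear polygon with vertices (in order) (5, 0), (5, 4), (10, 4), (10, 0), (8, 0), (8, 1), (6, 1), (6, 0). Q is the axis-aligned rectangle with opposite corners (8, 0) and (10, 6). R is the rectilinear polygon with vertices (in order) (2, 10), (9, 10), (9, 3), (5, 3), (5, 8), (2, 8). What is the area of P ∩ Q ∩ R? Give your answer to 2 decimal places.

The intersection is the polygon with vertices (8,4), (9,4), (9,3), (8,3).
By the shoelace formula its area is 1.00.

1.00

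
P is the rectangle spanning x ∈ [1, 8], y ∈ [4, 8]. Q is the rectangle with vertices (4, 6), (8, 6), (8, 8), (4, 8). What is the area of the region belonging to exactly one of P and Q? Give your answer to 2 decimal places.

20.00

|P∩Q|: x∈[4,8], y∈[6,8] → 4·2 = 8.
|P △ Q| = |P| + |Q| − 2·|P∩Q| = 28 + 8 − 16 = 20.00.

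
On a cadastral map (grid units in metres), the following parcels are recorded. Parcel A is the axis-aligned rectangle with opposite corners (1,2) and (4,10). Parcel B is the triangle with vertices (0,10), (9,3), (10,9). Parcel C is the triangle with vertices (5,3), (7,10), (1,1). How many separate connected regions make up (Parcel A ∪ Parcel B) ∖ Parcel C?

(Parcel A ∪ Parcel B) ∖ Parcel C splits into 3 disjoint pieces (area 0.25, area 25.0852, area 17.291).

3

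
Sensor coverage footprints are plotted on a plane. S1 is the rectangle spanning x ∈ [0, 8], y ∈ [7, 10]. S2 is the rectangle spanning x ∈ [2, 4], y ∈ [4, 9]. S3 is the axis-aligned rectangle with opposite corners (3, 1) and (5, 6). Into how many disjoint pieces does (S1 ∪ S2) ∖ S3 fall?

1

(S1 ∪ S2) ∖ S3 is a single connected region.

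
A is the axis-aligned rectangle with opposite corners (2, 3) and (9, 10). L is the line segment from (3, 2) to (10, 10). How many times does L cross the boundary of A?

The segment meets the boundary at (9,8.857), (3.875,3).

2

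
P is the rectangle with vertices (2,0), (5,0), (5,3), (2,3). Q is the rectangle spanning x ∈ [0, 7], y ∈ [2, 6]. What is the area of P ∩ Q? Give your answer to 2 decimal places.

3.00

|P∩Q|: x∈[2,5], y∈[2,3] → 3·1 = 3.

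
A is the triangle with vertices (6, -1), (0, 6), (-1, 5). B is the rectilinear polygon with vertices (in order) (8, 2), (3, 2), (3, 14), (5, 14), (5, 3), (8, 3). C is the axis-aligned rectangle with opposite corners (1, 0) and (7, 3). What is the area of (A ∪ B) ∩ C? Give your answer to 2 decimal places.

|A ∪ B| = 33.3929.
|(A ∪ B) ∩ C| = 6.21.

6.21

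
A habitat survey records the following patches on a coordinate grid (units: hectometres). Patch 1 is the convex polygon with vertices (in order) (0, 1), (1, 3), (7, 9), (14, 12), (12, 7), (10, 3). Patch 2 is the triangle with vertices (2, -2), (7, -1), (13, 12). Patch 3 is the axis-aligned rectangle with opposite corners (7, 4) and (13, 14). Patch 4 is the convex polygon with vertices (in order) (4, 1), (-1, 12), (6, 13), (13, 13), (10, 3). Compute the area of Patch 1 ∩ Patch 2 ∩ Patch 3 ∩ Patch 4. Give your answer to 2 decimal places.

The intersection is the polygon with vertices (7,4), (7,4.364), (12.492,11.354), (12.508,11.361), (12.143,10.143), (9.308,4).
By the shoelace formula its area is 10.14.

10.14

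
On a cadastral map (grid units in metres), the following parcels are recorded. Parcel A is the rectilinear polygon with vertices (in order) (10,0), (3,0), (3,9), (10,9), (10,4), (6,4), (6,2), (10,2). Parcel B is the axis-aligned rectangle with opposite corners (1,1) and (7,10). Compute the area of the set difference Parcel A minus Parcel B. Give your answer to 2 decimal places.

|Parcel A| = 55, |Parcel A∩Parcel B| = 30.
|Parcel A ∖ Parcel B| = |Parcel A| − |Parcel A∩Parcel B| = 55 − 30 = 25.00.

25.00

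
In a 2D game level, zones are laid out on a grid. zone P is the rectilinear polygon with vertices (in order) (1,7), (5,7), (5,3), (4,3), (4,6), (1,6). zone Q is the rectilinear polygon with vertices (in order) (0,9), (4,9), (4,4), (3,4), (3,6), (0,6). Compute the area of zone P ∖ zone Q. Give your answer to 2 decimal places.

|zone P| = 7, |zone P∩zone Q| = 3.
|zone P ∖ zone Q| = |zone P| − |zone P∩zone Q| = 7 − 3 = 4.00.

4.00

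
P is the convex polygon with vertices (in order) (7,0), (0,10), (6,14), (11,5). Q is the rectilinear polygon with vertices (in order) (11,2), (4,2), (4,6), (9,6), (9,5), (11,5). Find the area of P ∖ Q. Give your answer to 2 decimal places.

|P| = 74.5, |P∩Q| = 20.5714.
|P ∖ Q| = |P| − |P∩Q| = 74.5 − 20.5714 = 53.93.

53.93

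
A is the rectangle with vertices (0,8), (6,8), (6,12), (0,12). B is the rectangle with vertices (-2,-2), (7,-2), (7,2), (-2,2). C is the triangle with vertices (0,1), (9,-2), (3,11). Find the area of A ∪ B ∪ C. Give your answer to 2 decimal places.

By inclusion–exclusion:
Individual areas: |A| = 24, |B| = 36, |C| = 49.5.
|A∩B| = 0 (no overlap).
|A∩C| = 3.4269.
|B∩C| = 15.0167.
|A∩B∩C| = 0.
|A ∪ B ∪ C| = 109.5 − 18.4436 + 0 = 91.06.

91.06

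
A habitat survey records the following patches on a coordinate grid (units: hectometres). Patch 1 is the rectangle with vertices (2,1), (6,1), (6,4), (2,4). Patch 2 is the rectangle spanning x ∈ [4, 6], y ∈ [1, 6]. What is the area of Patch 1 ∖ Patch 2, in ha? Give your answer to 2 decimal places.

6.00

|Patch 1∩Patch 2|: x∈[4,6], y∈[1,4] → 2·3 = 6.
|Patch 1| = 12.
|Patch 1 ∖ Patch 2| = |Patch 1| − |Patch 1∩Patch 2| = 12 − 6 = 6.00.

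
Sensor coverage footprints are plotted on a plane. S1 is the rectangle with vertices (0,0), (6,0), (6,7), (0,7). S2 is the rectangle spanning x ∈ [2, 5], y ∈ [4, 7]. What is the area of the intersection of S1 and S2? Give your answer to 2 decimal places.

|S1∩S2|: x∈[2,5], y∈[4,7] → 3·3 = 9.

9.00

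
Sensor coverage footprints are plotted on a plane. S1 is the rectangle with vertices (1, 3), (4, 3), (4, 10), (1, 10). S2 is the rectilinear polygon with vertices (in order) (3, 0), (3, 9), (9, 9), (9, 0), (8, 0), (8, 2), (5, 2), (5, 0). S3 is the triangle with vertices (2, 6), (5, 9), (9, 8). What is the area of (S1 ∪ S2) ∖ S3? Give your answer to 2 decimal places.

55.50

|S1 ∪ S2| = 63.
|(S1 ∪ S2) ∩ S3| = 7.5.
|(S1 ∪ S2) ∖ S3| = 63 − 7.5 = 55.50.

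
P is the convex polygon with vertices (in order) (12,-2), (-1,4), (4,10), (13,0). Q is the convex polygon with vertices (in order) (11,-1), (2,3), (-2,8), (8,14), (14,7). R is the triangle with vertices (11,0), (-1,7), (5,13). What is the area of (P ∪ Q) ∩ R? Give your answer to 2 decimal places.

56.08

The region (P ∪ Q) ∩ R is the polygon with vertices (5.289,12.373), (11,0), (-1,7), (3,11).
By the shoelace formula its area is 56.08.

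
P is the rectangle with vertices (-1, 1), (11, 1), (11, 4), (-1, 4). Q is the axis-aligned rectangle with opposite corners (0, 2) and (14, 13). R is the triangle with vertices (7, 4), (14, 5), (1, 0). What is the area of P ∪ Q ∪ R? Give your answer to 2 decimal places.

168.55

By inclusion–exclusion:
Individual areas: |P| = 36, |Q| = 154, |R| = 11.
|P∩Q|: x∈[0,11], y∈[2,4] → 11·2 = 22.
|P∩R| = 8.2192.
|Q∩R| = 8.8.
|P∩Q∩R| = 6.5692.
|P ∪ Q ∪ R| = 201 − 39.0192 + 6.5692 = 168.55.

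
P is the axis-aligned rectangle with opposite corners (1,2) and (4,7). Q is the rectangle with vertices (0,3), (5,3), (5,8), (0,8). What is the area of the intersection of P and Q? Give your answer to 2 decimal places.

12.00

|P∩Q|: x∈[1,4], y∈[3,7] → 3·4 = 12.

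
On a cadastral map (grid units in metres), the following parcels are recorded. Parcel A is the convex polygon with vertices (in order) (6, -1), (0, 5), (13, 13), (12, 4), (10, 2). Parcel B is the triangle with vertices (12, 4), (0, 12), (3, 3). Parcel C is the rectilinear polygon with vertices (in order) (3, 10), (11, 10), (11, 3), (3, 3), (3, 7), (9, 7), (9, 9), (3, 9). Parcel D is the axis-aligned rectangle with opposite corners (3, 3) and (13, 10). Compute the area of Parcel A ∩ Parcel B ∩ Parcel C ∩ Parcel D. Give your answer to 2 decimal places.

24.34

The intersection is the polygon with vertices (11,3.889), (3,3), (3,6.846), (3.25,7), (7.5,7), (11,4.667).
By the shoelace formula its area is 24.34.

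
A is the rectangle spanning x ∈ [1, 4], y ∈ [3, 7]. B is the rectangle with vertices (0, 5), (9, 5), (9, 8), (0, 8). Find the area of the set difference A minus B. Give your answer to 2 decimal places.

6.00

|A∩B|: x∈[1,4], y∈[5,7] → 3·2 = 6.
|A| = 12.
|A ∖ B| = |A| − |A∩B| = 12 − 6 = 6.00.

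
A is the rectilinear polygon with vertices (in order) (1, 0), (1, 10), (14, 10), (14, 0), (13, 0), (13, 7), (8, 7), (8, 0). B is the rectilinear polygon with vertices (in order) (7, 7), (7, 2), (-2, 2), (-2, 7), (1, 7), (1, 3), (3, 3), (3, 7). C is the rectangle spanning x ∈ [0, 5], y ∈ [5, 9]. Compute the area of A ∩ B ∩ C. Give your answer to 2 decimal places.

4.00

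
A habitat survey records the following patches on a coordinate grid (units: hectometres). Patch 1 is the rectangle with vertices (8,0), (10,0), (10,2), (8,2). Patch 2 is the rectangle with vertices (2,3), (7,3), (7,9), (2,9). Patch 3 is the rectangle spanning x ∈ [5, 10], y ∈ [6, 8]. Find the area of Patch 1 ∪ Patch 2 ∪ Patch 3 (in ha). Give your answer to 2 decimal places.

By inclusion–exclusion:
Individual areas: |Patch 1| = 4, |Patch 2| = 30, |Patch 3| = 10.
|Patch 1∩Patch 2| = 0 (no overlap).
|Patch 1∩Patch 3| = 0 (no overlap).
|Patch 2∩Patch 3|: x∈[5,7], y∈[6,8] → 2·2 = 4.
|Patch 1∩Patch 2∩Patch 3| = 0.
|Patch 1 ∪ Patch 2 ∪ Patch 3| = 44 − 4 + 0 = 40.00.

40.00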